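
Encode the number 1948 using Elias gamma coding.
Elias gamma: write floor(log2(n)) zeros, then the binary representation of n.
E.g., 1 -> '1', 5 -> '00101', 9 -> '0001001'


num_bits = floor(log2(1948)) + 1 = 11
leading_zeros = num_bits - 1 = 10
binary(1948) = 11110011100

Elias gamma(1948) = '0000000000' + '11110011100' = 000000000011110011100 (21 bits)


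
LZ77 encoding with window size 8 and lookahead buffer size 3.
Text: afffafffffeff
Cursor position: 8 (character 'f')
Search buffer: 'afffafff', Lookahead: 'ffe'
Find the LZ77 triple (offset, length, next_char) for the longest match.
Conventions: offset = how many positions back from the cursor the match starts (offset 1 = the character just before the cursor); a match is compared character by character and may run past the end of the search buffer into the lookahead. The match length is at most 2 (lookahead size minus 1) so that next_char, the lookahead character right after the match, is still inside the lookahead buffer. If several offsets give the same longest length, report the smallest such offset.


Try each offset into the search buffer:
  offset=1 (pos 7, char 'f'): match length 2
  offset=2 (pos 6, char 'f'): match length 2
  offset=3 (pos 5, char 'f'): match length 2
  offset=4 (pos 4, char 'a'): match length 0
  offset=5 (pos 3, char 'f'): match length 1
  offset=6 (pos 2, char 'f'): match length 2
  offset=7 (pos 1, char 'f'): match length 2
  offset=8 (pos 0, char 'a'): match length 0
Longest match has length 2, found at offsets 1, 2, 3, 6, 7; take the smallest, offset 1.
next_char = character at position 8 + 2 = 10 -> 'e'

Best match: offset=1, length=2 (matching 'ff' starting at position 7)
LZ77 triple: (1, 2, 'e')


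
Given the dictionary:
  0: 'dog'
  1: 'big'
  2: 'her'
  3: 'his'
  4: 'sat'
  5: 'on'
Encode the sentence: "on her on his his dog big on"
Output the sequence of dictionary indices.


Look up each word in the dictionary:
  'on' -> 5
  'her' -> 2
  'on' -> 5
  'his' -> 3
  'his' -> 3
  'dog' -> 0
  'big' -> 1
  'on' -> 5

Encoded: [5, 2, 5, 3, 3, 0, 1, 5]


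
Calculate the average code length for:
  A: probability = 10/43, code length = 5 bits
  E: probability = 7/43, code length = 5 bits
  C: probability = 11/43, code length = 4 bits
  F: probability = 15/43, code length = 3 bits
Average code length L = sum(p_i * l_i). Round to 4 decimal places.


Weighted contributions p_i * l_i:
  A: (10/43) * 5 = 50/43
  E: (7/43) * 5 = 35/43
  C: (11/43) * 4 = 44/43
  F: (15/43) * 3 = 45/43
Sum = (50 + 35 + 44 + 45)/43 = 174/43

L = 174/43 = 4.0465 bits/symbol


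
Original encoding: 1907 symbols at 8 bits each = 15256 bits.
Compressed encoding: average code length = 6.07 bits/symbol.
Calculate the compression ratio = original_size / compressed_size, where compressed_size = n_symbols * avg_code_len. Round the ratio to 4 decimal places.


original_size = n_symbols * orig_bits = 1907 * 8 = 15256 bits
compressed_size = n_symbols * avg_code_len = 1907 * 6.07 = 11575.49 bits
ratio = original_size / compressed_size = 15256 / 11575.49 = 1.318

Compression ratio = 1.318


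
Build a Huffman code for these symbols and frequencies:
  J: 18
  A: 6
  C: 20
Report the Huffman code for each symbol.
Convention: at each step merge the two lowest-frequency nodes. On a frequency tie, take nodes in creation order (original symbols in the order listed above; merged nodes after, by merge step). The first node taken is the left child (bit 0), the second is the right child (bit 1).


Huffman tree construction:
Step 1: Merge A(6) + J(18) = 24
Step 2: Merge C(20) + (A+J)(24) = 44
Read each symbol's code off the tree from the root (left child = 0, right child = 1).

Codes:
  J: 11 (length 2)
  A: 10 (length 2)
  C: 0 (length 1)
Average code length: 68/44 = 1.5455 bits/symbol


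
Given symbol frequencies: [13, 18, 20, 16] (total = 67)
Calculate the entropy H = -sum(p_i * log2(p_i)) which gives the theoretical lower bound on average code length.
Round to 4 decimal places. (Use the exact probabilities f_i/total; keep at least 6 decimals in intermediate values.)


Per-symbol terms -p_i * log2(p_i) with p_i = f_i/67:
  p = 13/67 = 0.194030: log2(p) = -2.365649, -p*log2(p) = 0.459007
  p = 18/67 = 0.268657: log2(p) = -1.896164, -p*log2(p) = 0.509417
  p = 20/67 = 0.298507: log2(p) = -1.744161, -p*log2(p) = 0.520645
  p = 16/67 = 0.238806: log2(p) = -2.066089, -p*log2(p) = 0.493394
H = 0.459007 + 0.509417 + 0.520645 + 0.493394 = 1.982463

H = 1.9825 bits/symbol


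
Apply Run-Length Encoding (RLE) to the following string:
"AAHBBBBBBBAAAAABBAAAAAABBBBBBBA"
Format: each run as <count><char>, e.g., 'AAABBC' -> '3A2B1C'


Scanning runs left to right:
  i=0: run of 'A' x 2 -> '2A'
  i=2: run of 'H' x 1 -> '1H'
  i=3: run of 'B' x 7 -> '7B'
  i=10: run of 'A' x 5 -> '5A'
  i=15: run of 'B' x 2 -> '2B'
  i=17: run of 'A' x 6 -> '6A'
  i=23: run of 'B' x 7 -> '7B'
  i=30: run of 'A' x 1 -> '1A'

RLE = 2A1H7B5A2B6A7B1A


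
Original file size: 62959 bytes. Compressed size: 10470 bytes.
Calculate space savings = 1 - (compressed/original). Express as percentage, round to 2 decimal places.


ratio = compressed/original = 10470/62959 = 0.166299
savings = 1 - ratio = 1 - 0.166299 = 0.833701
as a percentage: 0.833701 * 100 = 83.37%

Space savings = 1 - 10470/62959 = 83.37%


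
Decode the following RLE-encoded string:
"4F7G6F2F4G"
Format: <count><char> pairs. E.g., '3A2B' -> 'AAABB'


Expanding each <count><char> pair:
  4F -> 'FFFF'
  7G -> 'GGGGGGG'
  6F -> 'FFFFFF'
  2F -> 'FF'
  4G -> 'GGGG'

Decoded = FFFFGGGGGGGFFFFFFFFGGGG


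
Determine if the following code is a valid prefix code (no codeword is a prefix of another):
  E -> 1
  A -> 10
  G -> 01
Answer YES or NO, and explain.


Checking each pair (does one codeword prefix another?):
  E='1' vs A='10': prefix -- VIOLATION

NO -- this is NOT a valid prefix code. E (1) is a prefix of A (10).


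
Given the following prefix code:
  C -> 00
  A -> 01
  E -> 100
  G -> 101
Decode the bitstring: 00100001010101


Decoding step by step:
Bits 00 -> C
Bits 100 -> E
Bits 00 -> C
Bits 101 -> G
Bits 01 -> A
Bits 01 -> A


Decoded message: CECGAA


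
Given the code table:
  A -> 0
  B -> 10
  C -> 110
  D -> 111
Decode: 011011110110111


Decoding:
0 -> A
110 -> C
111 -> D
10 -> B
110 -> C
111 -> D


Result: ACDBCD


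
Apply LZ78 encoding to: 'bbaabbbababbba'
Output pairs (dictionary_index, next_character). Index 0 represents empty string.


LZ78 encoding steps:
Dictionary: {0: ''}
Step 1: w='' (idx 0), next='b' -> output (0, 'b'), add 'b' as idx 1
Step 2: w='b' (idx 1), next='a' -> output (1, 'a'), add 'ba' as idx 2
Step 3: w='' (idx 0), next='a' -> output (0, 'a'), add 'a' as idx 3
Step 4: w='b' (idx 1), next='b' -> output (1, 'b'), add 'bb' as idx 4
Step 5: w='ba' (idx 2), next='b' -> output (2, 'b'), add 'bab' as idx 5
Step 6: w='a' (idx 3), next='b' -> output (3, 'b'), add 'ab' as idx 6
Step 7: w='bb' (idx 4), next='a' -> output (4, 'a'), add 'bba' as idx 7


Encoded: [(0, 'b'), (1, 'a'), (0, 'a'), (1, 'b'), (2, 'b'), (3, 'b'), (4, 'a')]


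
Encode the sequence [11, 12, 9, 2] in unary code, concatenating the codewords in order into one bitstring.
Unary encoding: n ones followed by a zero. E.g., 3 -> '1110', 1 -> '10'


Encode each number as n ones followed by a terminating 0:
  11 -> 111111111110 (12 bits)
  12 -> 1111111111110 (13 bits)
  9 -> 1111111110 (10 bits)
  2 -> 110 (3 bits)
Total length = 12 + 13 + 10 + 3 = 38 bits.

Unary([11, 12, 9, 2]) = 11111111111011111111111101111111110110 (38 bits)


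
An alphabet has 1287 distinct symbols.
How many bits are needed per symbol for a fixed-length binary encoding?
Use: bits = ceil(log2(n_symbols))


log2(1287) = 10.3298
Bracket: 2^10 = 1024 < 1287 <= 2^11 = 2048
So ceil(log2(1287)) = 11

bits = ceil(log2(1287)) = ceil(10.3298) = 11 bits


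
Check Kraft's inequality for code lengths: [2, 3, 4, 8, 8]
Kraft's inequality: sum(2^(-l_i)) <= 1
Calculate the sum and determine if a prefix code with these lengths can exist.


Sum = 2^(-2) + 2^(-3) + 2^(-4) + 2^(-8) + 2^(-8)
    = 0.25 + 0.125 + 0.0625 + 0.00390625 + 0.00390625
    = 114/256 = 0.4453125
Since 0.4453125 <= 1, Kraft's inequality IS satisfied.
A prefix code with these lengths CAN exist.

Kraft sum = 0.4453125. Satisfied.


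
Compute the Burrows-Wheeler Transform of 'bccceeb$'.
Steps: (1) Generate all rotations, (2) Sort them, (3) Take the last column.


Rotations (sorted):
  0: $bccceeb -> last char: b
  1: b$bcccee -> last char: e
  2: bccceeb$ -> last char: $
  3: ccceeb$b -> last char: b
  4: cceeb$bc -> last char: c
  5: ceeb$bcc -> last char: c
  6: eb$bccce -> last char: e
  7: eeb$bccc -> last char: c


BWT = be$bccec


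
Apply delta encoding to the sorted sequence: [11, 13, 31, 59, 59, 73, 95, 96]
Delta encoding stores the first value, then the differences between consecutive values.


First value: 11
Deltas:
  13 - 11 = 2
  31 - 13 = 18
  59 - 31 = 28
  59 - 59 = 0
  73 - 59 = 14
  95 - 73 = 22
  96 - 95 = 1


Delta encoded: [11, 2, 18, 28, 0, 14, 22, 1]


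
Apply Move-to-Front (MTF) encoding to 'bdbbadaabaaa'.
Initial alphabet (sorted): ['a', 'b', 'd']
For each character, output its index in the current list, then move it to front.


MTF encoding:
'b': index 1 in ['a', 'b', 'd'] -> ['b', 'a', 'd']
'd': index 2 in ['b', 'a', 'd'] -> ['d', 'b', 'a']
'b': index 1 in ['d', 'b', 'a'] -> ['b', 'd', 'a']
'b': index 0 in ['b', 'd', 'a'] -> ['b', 'd', 'a']
'a': index 2 in ['b', 'd', 'a'] -> ['a', 'b', 'd']
'd': index 2 in ['a', 'b', 'd'] -> ['d', 'a', 'b']
'a': index 1 in ['d', 'a', 'b'] -> ['a', 'd', 'b']
'a': index 0 in ['a', 'd', 'b'] -> ['a', 'd', 'b']
'b': index 2 in ['a', 'd', 'b'] -> ['b', 'a', 'd']
'a': index 1 in ['b', 'a', 'd'] -> ['a', 'b', 'd']
'a': index 0 in ['a', 'b', 'd'] -> ['a', 'b', 'd']
'a': index 0 in ['a', 'b', 'd'] -> ['a', 'b', 'd']


Output: [1, 2, 1, 0, 2, 2, 1, 0, 2, 1, 0, 0]


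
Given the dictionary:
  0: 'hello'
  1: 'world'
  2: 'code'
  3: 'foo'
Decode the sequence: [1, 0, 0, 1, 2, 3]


Look up each index in the dictionary:
  1 -> 'world'
  0 -> 'hello'
  0 -> 'hello'
  1 -> 'world'
  2 -> 'code'
  3 -> 'foo'

Decoded: "world hello hello world code foo"


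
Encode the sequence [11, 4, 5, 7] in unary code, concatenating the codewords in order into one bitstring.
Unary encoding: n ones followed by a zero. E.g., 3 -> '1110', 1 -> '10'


Encode each number as n ones followed by a terminating 0:
  11 -> 111111111110 (12 bits)
  4 -> 11110 (5 bits)
  5 -> 111110 (6 bits)
  7 -> 11111110 (8 bits)
Total length = 12 + 5 + 6 + 8 = 31 bits.

Unary([11, 4, 5, 7]) = 1111111111101111011111011111110 (31 bits)


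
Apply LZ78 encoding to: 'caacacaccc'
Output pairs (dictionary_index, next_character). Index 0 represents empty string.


LZ78 encoding steps:
Dictionary: {0: ''}
Step 1: w='' (idx 0), next='c' -> output (0, 'c'), add 'c' as idx 1
Step 2: w='' (idx 0), next='a' -> output (0, 'a'), add 'a' as idx 2
Step 3: w='a' (idx 2), next='c' -> output (2, 'c'), add 'ac' as idx 3
Step 4: w='ac' (idx 3), next='a' -> output (3, 'a'), add 'aca' as idx 4
Step 5: w='c' (idx 1), next='c' -> output (1, 'c'), add 'cc' as idx 5
Step 6: w='c' (idx 1), end of input -> output (1, '')


Encoded: [(0, 'c'), (0, 'a'), (2, 'c'), (3, 'a'), (1, 'c'), (1, '')]


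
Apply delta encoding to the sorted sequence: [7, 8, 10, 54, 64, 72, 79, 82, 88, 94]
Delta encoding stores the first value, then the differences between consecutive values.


First value: 7
Deltas:
  8 - 7 = 1
  10 - 8 = 2
  54 - 10 = 44
  64 - 54 = 10
  72 - 64 = 8
  79 - 72 = 7
  82 - 79 = 3
  88 - 82 = 6
  94 - 88 = 6


Delta encoded: [7, 1, 2, 44, 10, 8, 7, 3, 6, 6]


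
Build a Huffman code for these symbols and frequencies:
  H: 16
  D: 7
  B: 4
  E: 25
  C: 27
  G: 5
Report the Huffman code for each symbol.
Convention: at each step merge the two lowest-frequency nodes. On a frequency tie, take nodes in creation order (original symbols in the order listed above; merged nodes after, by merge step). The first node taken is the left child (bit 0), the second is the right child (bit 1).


Huffman tree construction:
Step 1: Merge B(4) + G(5) = 9
Step 2: Merge D(7) + (B+G)(9) = 16
Step 3: Merge H(16) + (D+(B+G))(16) = 32
Step 4: Merge E(25) + C(27) = 52
Step 5: Merge (H+(D+(B+G)))(32) + (E+C)(52) = 84
Read each symbol's code off the tree from the root (left child = 0, right child = 1).

Codes:
  H: 00 (length 2)
  D: 010 (length 3)
  B: 0110 (length 4)
  E: 10 (length 2)
  C: 11 (length 2)
  G: 0111 (length 4)
Average code length: 193/84 = 2.2976 bits/symbol


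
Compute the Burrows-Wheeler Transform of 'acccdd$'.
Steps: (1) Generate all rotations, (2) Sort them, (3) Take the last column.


Rotations (sorted):
  0: $acccdd -> last char: d
  1: acccdd$ -> last char: $
  2: cccdd$a -> last char: a
  3: ccdd$ac -> last char: c
  4: cdd$acc -> last char: c
  5: d$acccd -> last char: d
  6: dd$accc -> last char: c


BWT = d$accdc


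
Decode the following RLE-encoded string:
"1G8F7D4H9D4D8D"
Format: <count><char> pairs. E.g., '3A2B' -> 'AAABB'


Expanding each <count><char> pair:
  1G -> 'G'
  8F -> 'FFFFFFFF'
  7D -> 'DDDDDDD'
  4H -> 'HHHH'
  9D -> 'DDDDDDDDD'
  4D -> 'DDDD'
  8D -> 'DDDDDDDD'

Decoded = GFFFFFFFFDDDDDDDHHHHDDDDDDDDDDDDDDDDDDDDD


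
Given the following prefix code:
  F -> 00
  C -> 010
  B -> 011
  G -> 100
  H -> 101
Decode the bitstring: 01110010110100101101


Decoding step by step:
Bits 011 -> B
Bits 100 -> G
Bits 101 -> H
Bits 101 -> H
Bits 00 -> F
Bits 101 -> H
Bits 101 -> H


Decoded message: BGHHFHH


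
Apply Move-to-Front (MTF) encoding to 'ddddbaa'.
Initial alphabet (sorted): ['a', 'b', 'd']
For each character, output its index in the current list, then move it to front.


MTF encoding:
'd': index 2 in ['a', 'b', 'd'] -> ['d', 'a', 'b']
'd': index 0 in ['d', 'a', 'b'] -> ['d', 'a', 'b']
'd': index 0 in ['d', 'a', 'b'] -> ['d', 'a', 'b']
'd': index 0 in ['d', 'a', 'b'] -> ['d', 'a', 'b']
'b': index 2 in ['d', 'a', 'b'] -> ['b', 'd', 'a']
'a': index 2 in ['b', 'd', 'a'] -> ['a', 'b', 'd']
'a': index 0 in ['a', 'b', 'd'] -> ['a', 'b', 'd']


Output: [2, 0, 0, 0, 2, 2, 0]


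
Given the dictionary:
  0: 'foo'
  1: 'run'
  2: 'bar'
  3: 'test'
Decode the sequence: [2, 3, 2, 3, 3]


Look up each index in the dictionary:
  2 -> 'bar'
  3 -> 'test'
  2 -> 'bar'
  3 -> 'test'
  3 -> 'test'

Decoded: "bar test bar test test"


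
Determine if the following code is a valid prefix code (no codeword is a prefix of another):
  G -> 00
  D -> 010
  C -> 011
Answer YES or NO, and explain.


Checking each pair (does one codeword prefix another?):
  G='00' vs D='010': no prefix
  G='00' vs C='011': no prefix
  D='010' vs G='00': no prefix
  D='010' vs C='011': no prefix
  C='011' vs G='00': no prefix
  C='011' vs D='010': no prefix
No violation found over all pairs.

YES -- this is a valid prefix code. No codeword is a prefix of any other codeword.


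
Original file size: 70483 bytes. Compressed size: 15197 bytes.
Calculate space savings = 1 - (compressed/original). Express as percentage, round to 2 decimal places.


ratio = compressed/original = 15197/70483 = 0.215612
savings = 1 - ratio = 1 - 0.215612 = 0.784388
as a percentage: 0.784388 * 100 = 78.44%

Space savings = 1 - 15197/70483 = 78.44%


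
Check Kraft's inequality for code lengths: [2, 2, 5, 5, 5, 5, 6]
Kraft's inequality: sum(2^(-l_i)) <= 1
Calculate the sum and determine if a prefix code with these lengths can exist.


Sum = 2^(-2) + 2^(-2) + 2^(-5) + 2^(-5) + 2^(-5) + 2^(-5) + 2^(-6)
    = 0.25 + 0.25 + 0.03125 + 0.03125 + 0.03125 + 0.03125 + 0.015625
    = 41/64 = 0.640625
Since 0.640625 <= 1, Kraft's inequality IS satisfied.
A prefix code with these lengths CAN exist.

Kraft sum = 0.640625. Satisfied.


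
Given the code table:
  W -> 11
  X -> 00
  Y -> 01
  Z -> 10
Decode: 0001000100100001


Decoding:
00 -> X
01 -> Y
00 -> X
01 -> Y
00 -> X
10 -> Z
00 -> X
01 -> Y


Result: XYXYXZXY


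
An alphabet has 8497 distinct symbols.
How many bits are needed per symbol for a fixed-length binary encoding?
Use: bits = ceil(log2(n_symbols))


log2(8497) = 13.0527
Bracket: 2^13 = 8192 < 8497 <= 2^14 = 16384
So ceil(log2(8497)) = 14

bits = ceil(log2(8497)) = ceil(13.0527) = 14 bits


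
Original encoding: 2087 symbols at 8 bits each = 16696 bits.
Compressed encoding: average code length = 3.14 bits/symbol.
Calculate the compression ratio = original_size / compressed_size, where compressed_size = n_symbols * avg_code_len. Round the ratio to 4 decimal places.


original_size = n_symbols * orig_bits = 2087 * 8 = 16696 bits
compressed_size = n_symbols * avg_code_len = 2087 * 3.14 = 6553.18 bits
ratio = original_size / compressed_size = 16696 / 6553.18 = 2.5478

Compression ratio = 2.5478


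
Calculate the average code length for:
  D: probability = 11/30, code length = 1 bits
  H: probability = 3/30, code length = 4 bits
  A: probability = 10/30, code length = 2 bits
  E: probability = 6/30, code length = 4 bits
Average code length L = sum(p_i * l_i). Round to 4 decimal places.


Weighted contributions p_i * l_i:
  D: (11/30) * 1 = 11/30
  H: (3/30) * 4 = 12/30
  A: (10/30) * 2 = 20/30
  E: (6/30) * 4 = 24/30
Sum = (11 + 12 + 20 + 24)/30 = 67/30

L = 67/30 = 2.2333 bits/symbol


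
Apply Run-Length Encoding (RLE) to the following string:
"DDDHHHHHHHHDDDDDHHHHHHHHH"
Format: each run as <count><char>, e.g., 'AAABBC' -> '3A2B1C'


Scanning runs left to right:
  i=0: run of 'D' x 3 -> '3D'
  i=3: run of 'H' x 8 -> '8H'
  i=11: run of 'D' x 5 -> '5D'
  i=16: run of 'H' x 9 -> '9H'

RLE = 3D8H5D9H


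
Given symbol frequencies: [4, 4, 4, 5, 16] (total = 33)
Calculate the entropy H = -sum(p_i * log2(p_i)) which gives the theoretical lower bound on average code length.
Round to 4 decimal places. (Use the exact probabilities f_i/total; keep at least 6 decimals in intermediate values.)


Per-symbol terms -p_i * log2(p_i) with p_i = f_i/33:
  p = 4/33 = 0.121212: log2(p) = -3.044394, -p*log2(p) = 0.369017
  p = 4/33 = 0.121212: log2(p) = -3.044394, -p*log2(p) = 0.369017
  p = 4/33 = 0.121212: log2(p) = -3.044394, -p*log2(p) = 0.369017
  p = 5/33 = 0.151515: log2(p) = -2.722466, -p*log2(p) = 0.412495
  p = 16/33 = 0.484848: log2(p) = -1.044394, -p*log2(p) = 0.506373
H = 0.369017 + 0.369017 + 0.369017 + 0.412495 + 0.506373 = 2.025919

H = 2.0259 bits/symbol


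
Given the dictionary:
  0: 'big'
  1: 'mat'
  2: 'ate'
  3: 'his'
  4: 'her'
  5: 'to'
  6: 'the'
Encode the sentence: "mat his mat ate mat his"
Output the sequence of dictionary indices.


Look up each word in the dictionary:
  'mat' -> 1
  'his' -> 3
  'mat' -> 1
  'ate' -> 2
  'mat' -> 1
  'his' -> 3

Encoded: [1, 3, 1, 2, 1, 3]


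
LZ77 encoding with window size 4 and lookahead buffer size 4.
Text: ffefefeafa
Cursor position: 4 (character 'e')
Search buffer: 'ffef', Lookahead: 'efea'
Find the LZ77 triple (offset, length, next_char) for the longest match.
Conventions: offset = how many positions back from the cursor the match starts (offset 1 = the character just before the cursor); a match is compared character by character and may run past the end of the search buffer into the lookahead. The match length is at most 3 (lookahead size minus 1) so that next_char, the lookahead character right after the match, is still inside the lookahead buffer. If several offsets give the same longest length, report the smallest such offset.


Try each offset into the search buffer:
  offset=1 (pos 3, char 'f'): match length 0
  offset=2 (pos 2, char 'e'): match length 3
  offset=3 (pos 1, char 'f'): match length 0
  offset=4 (pos 0, char 'f'): match length 0
Longest match has length 3 at offset 2.
next_char = character at position 4 + 3 = 7 -> 'a'

Best match: offset=2, length=3 (matching 'efe' starting at position 2)
LZ77 triple: (2, 3, 'a')


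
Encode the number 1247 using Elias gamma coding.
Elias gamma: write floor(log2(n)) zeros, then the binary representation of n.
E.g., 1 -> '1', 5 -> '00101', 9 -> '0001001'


num_bits = floor(log2(1247)) + 1 = 11
leading_zeros = num_bits - 1 = 10
binary(1247) = 10011011111

Elias gamma(1247) = '0000000000' + '10011011111' = 000000000010011011111 (21 bits)


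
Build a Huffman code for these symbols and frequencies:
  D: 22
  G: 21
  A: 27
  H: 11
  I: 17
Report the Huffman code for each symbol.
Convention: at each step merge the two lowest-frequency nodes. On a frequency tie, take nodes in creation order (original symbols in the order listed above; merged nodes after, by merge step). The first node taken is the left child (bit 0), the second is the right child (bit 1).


Huffman tree construction:
Step 1: Merge H(11) + I(17) = 28
Step 2: Merge G(21) + D(22) = 43
Step 3: Merge A(27) + (H+I)(28) = 55
Step 4: Merge (G+D)(43) + (A+(H+I))(55) = 98
Read each symbol's code off the tree from the root (left child = 0, right child = 1).

Codes:
  D: 01 (length 2)
  G: 00 (length 2)
  A: 10 (length 2)
  H: 110 (length 3)
  I: 111 (length 3)
Average code length: 224/98 = 2.2857 bits/symbol


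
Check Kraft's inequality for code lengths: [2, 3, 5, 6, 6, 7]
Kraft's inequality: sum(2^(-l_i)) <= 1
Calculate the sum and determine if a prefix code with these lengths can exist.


Sum = 2^(-2) + 2^(-3) + 2^(-5) + 2^(-6) + 2^(-6) + 2^(-7)
    = 0.25 + 0.125 + 0.03125 + 0.015625 + 0.015625 + 0.0078125
    = 57/128 = 0.4453125
Since 0.4453125 <= 1, Kraft's inequality IS satisfied.
A prefix code with these lengths CAN exist.

Kraft sum = 0.4453125. Satisfied.


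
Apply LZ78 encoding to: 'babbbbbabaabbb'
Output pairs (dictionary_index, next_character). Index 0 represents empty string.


LZ78 encoding steps:
Dictionary: {0: ''}
Step 1: w='' (idx 0), next='b' -> output (0, 'b'), add 'b' as idx 1
Step 2: w='' (idx 0), next='a' -> output (0, 'a'), add 'a' as idx 2
Step 3: w='b' (idx 1), next='b' -> output (1, 'b'), add 'bb' as idx 3
Step 4: w='bb' (idx 3), next='b' -> output (3, 'b'), add 'bbb' as idx 4
Step 5: w='a' (idx 2), next='b' -> output (2, 'b'), add 'ab' as idx 5
Step 6: w='a' (idx 2), next='a' -> output (2, 'a'), add 'aa' as idx 6
Step 7: w='bbb' (idx 4), end of input -> output (4, '')


Encoded: [(0, 'b'), (0, 'a'), (1, 'b'), (3, 'b'), (2, 'b'), (2, 'a'), (4, '')]


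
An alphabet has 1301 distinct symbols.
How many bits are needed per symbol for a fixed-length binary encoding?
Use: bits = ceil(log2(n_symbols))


log2(1301) = 10.3454
Bracket: 2^10 = 1024 < 1301 <= 2^11 = 2048
So ceil(log2(1301)) = 11

bits = ceil(log2(1301)) = ceil(10.3454) = 11 bits


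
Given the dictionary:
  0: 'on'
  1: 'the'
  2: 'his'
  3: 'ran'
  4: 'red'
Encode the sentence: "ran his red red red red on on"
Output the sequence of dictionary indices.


Look up each word in the dictionary:
  'ran' -> 3
  'his' -> 2
  'red' -> 4
  'red' -> 4
  'red' -> 4
  'red' -> 4
  'on' -> 0
  'on' -> 0

Encoded: [3, 2, 4, 4, 4, 4, 0, 0]


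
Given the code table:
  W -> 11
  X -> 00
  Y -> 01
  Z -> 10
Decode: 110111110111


Decoding:
11 -> W
01 -> Y
11 -> W
11 -> W
01 -> Y
11 -> W


Result: WYWWYW


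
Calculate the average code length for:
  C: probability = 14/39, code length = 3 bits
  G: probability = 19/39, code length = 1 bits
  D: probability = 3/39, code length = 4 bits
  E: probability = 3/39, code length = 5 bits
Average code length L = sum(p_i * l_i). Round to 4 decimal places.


Weighted contributions p_i * l_i:
  C: (14/39) * 3 = 42/39
  G: (19/39) * 1 = 19/39
  D: (3/39) * 4 = 12/39
  E: (3/39) * 5 = 15/39
Sum = (42 + 19 + 12 + 15)/39 = 88/39

L = 88/39 = 2.2564 bits/symbol


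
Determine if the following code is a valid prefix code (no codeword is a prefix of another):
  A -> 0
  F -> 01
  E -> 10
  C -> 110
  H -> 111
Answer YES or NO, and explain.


Checking each pair (does one codeword prefix another?):
  A='0' vs F='01': prefix -- VIOLATION

NO -- this is NOT a valid prefix code. A (0) is a prefix of F (01).


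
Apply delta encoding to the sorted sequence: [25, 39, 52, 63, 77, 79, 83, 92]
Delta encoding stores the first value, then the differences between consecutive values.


First value: 25
Deltas:
  39 - 25 = 14
  52 - 39 = 13
  63 - 52 = 11
  77 - 63 = 14
  79 - 77 = 2
  83 - 79 = 4
  92 - 83 = 9


Delta encoded: [25, 14, 13, 11, 14, 2, 4, 9]


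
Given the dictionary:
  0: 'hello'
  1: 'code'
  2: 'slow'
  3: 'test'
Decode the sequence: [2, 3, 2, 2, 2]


Look up each index in the dictionary:
  2 -> 'slow'
  3 -> 'test'
  2 -> 'slow'
  2 -> 'slow'
  2 -> 'slow'

Decoded: "slow test slow slow slow"


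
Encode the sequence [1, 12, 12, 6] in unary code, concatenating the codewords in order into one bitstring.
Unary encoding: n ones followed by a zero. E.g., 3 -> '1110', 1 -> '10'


Encode each number as n ones followed by a terminating 0:
  1 -> 10 (2 bits)
  12 -> 1111111111110 (13 bits)
  12 -> 1111111111110 (13 bits)
  6 -> 1111110 (7 bits)
Total length = 2 + 13 + 13 + 7 = 35 bits.

Unary([1, 12, 12, 6]) = 10111111111111011111111111101111110 (35 bits)


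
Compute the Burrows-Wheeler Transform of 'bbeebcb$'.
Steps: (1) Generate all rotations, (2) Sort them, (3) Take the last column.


Rotations (sorted):
  0: $bbeebcb -> last char: b
  1: b$bbeebc -> last char: c
  2: bbeebcb$ -> last char: $
  3: bcb$bbee -> last char: e
  4: beebcb$b -> last char: b
  5: cb$bbeeb -> last char: b
  6: ebcb$bbe -> last char: e
  7: eebcb$bb -> last char: b


BWT = bc$ebbeb


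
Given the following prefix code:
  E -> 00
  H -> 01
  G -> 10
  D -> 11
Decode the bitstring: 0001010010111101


Decoding step by step:
Bits 00 -> E
Bits 01 -> H
Bits 01 -> H
Bits 00 -> E
Bits 10 -> G
Bits 11 -> D
Bits 11 -> D
Bits 01 -> H


Decoded message: EHHEGDDH


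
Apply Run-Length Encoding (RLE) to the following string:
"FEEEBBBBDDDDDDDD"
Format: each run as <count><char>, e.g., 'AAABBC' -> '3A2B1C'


Scanning runs left to right:
  i=0: run of 'F' x 1 -> '1F'
  i=1: run of 'E' x 3 -> '3E'
  i=4: run of 'B' x 4 -> '4B'
  i=8: run of 'D' x 8 -> '8D'

RLE = 1F3E4B8D


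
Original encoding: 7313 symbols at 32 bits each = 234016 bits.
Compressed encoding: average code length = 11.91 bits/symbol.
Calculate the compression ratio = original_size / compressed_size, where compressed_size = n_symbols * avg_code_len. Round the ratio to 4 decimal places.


original_size = n_symbols * orig_bits = 7313 * 32 = 234016 bits
compressed_size = n_symbols * avg_code_len = 7313 * 11.91 = 87097.83 bits
ratio = original_size / compressed_size = 234016 / 87097.83 = 2.6868

Compression ratio = 2.6868


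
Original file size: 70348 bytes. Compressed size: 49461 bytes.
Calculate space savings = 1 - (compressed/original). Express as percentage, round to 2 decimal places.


ratio = compressed/original = 49461/70348 = 0.70309
savings = 1 - ratio = 1 - 0.70309 = 0.29691
as a percentage: 0.29691 * 100 = 29.69%

Space savings = 1 - 49461/70348 = 29.69%


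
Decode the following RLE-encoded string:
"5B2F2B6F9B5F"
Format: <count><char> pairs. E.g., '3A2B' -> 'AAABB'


Expanding each <count><char> pair:
  5B -> 'BBBBB'
  2F -> 'FF'
  2B -> 'BB'
  6F -> 'FFFFFF'
  9B -> 'BBBBBBBBB'
  5F -> 'FFFFF'

Decoded = BBBBBFFBBFFFFFFBBBBBBBBBFFFFF


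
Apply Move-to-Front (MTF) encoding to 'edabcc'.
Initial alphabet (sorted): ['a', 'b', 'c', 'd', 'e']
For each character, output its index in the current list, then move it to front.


MTF encoding:
'e': index 4 in ['a', 'b', 'c', 'd', 'e'] -> ['e', 'a', 'b', 'c', 'd']
'd': index 4 in ['e', 'a', 'b', 'c', 'd'] -> ['d', 'e', 'a', 'b', 'c']
'a': index 2 in ['d', 'e', 'a', 'b', 'c'] -> ['a', 'd', 'e', 'b', 'c']
'b': index 3 in ['a', 'd', 'e', 'b', 'c'] -> ['b', 'a', 'd', 'e', 'c']
'c': index 4 in ['b', 'a', 'd', 'e', 'c'] -> ['c', 'b', 'a', 'd', 'e']
'c': index 0 in ['c', 'b', 'a', 'd', 'e'] -> ['c', 'b', 'a', 'd', 'e']


Output: [4, 4, 2, 3, 4, 0]


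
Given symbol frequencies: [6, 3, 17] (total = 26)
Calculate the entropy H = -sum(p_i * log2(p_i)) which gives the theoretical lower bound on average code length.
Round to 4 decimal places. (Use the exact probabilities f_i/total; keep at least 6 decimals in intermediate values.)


Per-symbol terms -p_i * log2(p_i) with p_i = f_i/26:
  p = 6/26 = 0.230769: log2(p) = -2.115477, -p*log2(p) = 0.488187
  p = 3/26 = 0.115385: log2(p) = -3.115477, -p*log2(p) = 0.359478
  p = 17/26 = 0.653846: log2(p) = -0.612977, -p*log2(p) = 0.400793
H = 0.488187 + 0.359478 + 0.400793 = 1.248458

H = 1.2485 bits/symbol


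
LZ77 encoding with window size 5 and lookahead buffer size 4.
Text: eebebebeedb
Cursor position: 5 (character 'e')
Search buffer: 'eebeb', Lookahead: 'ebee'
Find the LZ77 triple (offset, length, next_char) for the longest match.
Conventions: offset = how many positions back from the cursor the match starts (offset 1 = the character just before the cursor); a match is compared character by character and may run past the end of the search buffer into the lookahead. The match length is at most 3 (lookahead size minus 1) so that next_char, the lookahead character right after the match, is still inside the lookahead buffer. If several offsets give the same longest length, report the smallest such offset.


Try each offset into the search buffer:
  offset=1 (pos 4, char 'b'): match length 0
  offset=2 (pos 3, char 'e'): match length 3
  offset=3 (pos 2, char 'b'): match length 0
  offset=4 (pos 1, char 'e'): match length 3
  offset=5 (pos 0, char 'e'): match length 1
Longest match has length 3, found at offsets 2, 4; take the smallest, offset 2.
next_char = character at position 5 + 3 = 8 -> 'e'

Best match: offset=2, length=3 (matching 'ebe' starting at position 3)
LZ77 triple: (2, 3, 'e')


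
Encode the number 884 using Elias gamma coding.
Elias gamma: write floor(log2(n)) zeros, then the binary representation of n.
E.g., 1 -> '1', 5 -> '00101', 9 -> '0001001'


num_bits = floor(log2(884)) + 1 = 10
leading_zeros = num_bits - 1 = 9
binary(884) = 1101110100

Elias gamma(884) = '000000000' + '1101110100' = 0000000001101110100 (19 bits)


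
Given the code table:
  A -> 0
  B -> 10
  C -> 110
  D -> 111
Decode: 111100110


Decoding:
111 -> D
10 -> B
0 -> A
110 -> C


Result: DBAC


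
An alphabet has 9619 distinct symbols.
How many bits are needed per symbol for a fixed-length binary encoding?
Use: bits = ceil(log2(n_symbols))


log2(9619) = 13.2317
Bracket: 2^13 = 8192 < 9619 <= 2^14 = 16384
So ceil(log2(9619)) = 14

bits = ceil(log2(9619)) = ceil(13.2317) = 14 bits


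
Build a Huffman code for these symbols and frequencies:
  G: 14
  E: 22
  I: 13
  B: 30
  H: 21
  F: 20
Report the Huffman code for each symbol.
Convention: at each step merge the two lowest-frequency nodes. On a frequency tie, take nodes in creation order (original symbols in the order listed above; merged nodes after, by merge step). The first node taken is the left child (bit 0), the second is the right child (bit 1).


Huffman tree construction:
Step 1: Merge I(13) + G(14) = 27
Step 2: Merge F(20) + H(21) = 41
Step 3: Merge E(22) + (I+G)(27) = 49
Step 4: Merge B(30) + (F+H)(41) = 71
Step 5: Merge (E+(I+G))(49) + (B+(F+H))(71) = 120
Read each symbol's code off the tree from the root (left child = 0, right child = 1).

Codes:
  G: 011 (length 3)
  E: 00 (length 2)
  I: 010 (length 3)
  B: 10 (length 2)
  H: 111 (length 3)
  F: 110 (length 3)
Average code length: 308/120 = 2.5667 bits/symbol


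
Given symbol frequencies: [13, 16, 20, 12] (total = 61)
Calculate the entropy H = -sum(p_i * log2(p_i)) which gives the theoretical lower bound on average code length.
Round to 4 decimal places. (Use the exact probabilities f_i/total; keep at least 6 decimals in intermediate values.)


Per-symbol terms -p_i * log2(p_i) with p_i = f_i/61:
  p = 13/61 = 0.213115: log2(p) = -2.230298, -p*log2(p) = 0.475309
  p = 16/61 = 0.262295: log2(p) = -1.930737, -p*log2(p) = 0.506423
  p = 20/61 = 0.327869: log2(p) = -1.608809, -p*log2(p) = 0.527478
  p = 12/61 = 0.196721: log2(p) = -2.345775, -p*log2(p) = 0.461464
H = 0.475309 + 0.506423 + 0.527478 + 0.461464 = 1.970674

H = 1.9707 bits/symbol


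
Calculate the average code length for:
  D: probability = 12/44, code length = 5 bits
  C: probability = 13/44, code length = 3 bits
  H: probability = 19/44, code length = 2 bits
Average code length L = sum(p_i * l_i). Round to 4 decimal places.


Weighted contributions p_i * l_i:
  D: (12/44) * 5 = 60/44
  C: (13/44) * 3 = 39/44
  H: (19/44) * 2 = 38/44
Sum = (60 + 39 + 38)/44 = 137/44

L = 137/44 = 3.1136 bits/symbol


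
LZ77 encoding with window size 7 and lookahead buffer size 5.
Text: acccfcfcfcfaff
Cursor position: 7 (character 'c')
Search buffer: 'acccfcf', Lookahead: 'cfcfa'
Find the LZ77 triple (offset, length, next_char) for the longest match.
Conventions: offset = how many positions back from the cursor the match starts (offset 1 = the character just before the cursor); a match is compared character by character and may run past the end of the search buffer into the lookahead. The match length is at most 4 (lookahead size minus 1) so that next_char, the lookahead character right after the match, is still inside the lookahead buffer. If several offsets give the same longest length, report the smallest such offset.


Try each offset into the search buffer:
  offset=1 (pos 6, char 'f'): match length 0
  offset=2 (pos 5, char 'c'): match length 4
  offset=3 (pos 4, char 'f'): match length 0
  offset=4 (pos 3, char 'c'): match length 4
  offset=5 (pos 2, char 'c'): match length 1
  offset=6 (pos 1, char 'c'): match length 1
  offset=7 (pos 0, char 'a'): match length 0
Longest match has length 4, found at offsets 2, 4; take the smallest, offset 2.
next_char = character at position 7 + 4 = 11 -> 'a'

Best match: offset=2, length=4 (matching 'cfcf' starting at position 5)
LZ77 triple: (2, 4, 'a')


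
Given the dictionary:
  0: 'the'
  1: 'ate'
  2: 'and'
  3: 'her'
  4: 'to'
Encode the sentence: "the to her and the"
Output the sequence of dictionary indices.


Look up each word in the dictionary:
  'the' -> 0
  'to' -> 4
  'her' -> 3
  'and' -> 2
  'the' -> 0

Encoded: [0, 4, 3, 2, 0]


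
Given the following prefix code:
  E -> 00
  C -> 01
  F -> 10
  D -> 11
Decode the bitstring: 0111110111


Decoding step by step:
Bits 01 -> C
Bits 11 -> D
Bits 11 -> D
Bits 01 -> C
Bits 11 -> D


Decoded message: CDDCD


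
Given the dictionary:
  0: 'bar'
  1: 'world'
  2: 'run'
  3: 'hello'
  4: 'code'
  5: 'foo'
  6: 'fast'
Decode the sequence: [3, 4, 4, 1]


Look up each index in the dictionary:
  3 -> 'hello'
  4 -> 'code'
  4 -> 'code'
  1 -> 'world'

Decoded: "hello code code world"


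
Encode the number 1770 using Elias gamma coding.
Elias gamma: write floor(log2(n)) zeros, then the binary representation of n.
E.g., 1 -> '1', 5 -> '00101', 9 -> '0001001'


num_bits = floor(log2(1770)) + 1 = 11
leading_zeros = num_bits - 1 = 10
binary(1770) = 11011101010

Elias gamma(1770) = '0000000000' + '11011101010' = 000000000011011101010 (21 bits)


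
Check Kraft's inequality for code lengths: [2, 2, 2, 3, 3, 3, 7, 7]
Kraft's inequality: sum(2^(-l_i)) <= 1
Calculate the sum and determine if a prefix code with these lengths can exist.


Sum = 2^(-2) + 2^(-2) + 2^(-2) + 2^(-3) + 2^(-3) + 2^(-3) + 2^(-7) + 2^(-7)
    = 0.25 + 0.25 + 0.25 + 0.125 + 0.125 + 0.125 + 0.0078125 + 0.0078125
    = 146/128 = 1.140625
Since 1.140625 > 1, Kraft's inequality is NOT satisfied.
A prefix code with these lengths CANNOT exist.

Kraft sum = 1.140625. Not satisfied.


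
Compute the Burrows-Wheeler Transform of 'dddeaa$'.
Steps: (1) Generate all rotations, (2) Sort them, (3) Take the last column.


Rotations (sorted):
  0: $dddeaa -> last char: a
  1: a$dddea -> last char: a
  2: aa$ddde -> last char: e
  3: dddeaa$ -> last char: $
  4: ddeaa$d -> last char: d
  5: deaa$dd -> last char: d
  6: eaa$ddd -> last char: d


BWT = aae$ddd


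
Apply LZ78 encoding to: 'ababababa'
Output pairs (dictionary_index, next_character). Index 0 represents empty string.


LZ78 encoding steps:
Dictionary: {0: ''}
Step 1: w='' (idx 0), next='a' -> output (0, 'a'), add 'a' as idx 1
Step 2: w='' (idx 0), next='b' -> output (0, 'b'), add 'b' as idx 2
Step 3: w='a' (idx 1), next='b' -> output (1, 'b'), add 'ab' as idx 3
Step 4: w='ab' (idx 3), next='a' -> output (3, 'a'), add 'aba' as idx 4
Step 5: w='b' (idx 2), next='a' -> output (2, 'a'), add 'ba' as idx 5


Encoded: [(0, 'a'), (0, 'b'), (1, 'b'), (3, 'a'), (2, 'a')]


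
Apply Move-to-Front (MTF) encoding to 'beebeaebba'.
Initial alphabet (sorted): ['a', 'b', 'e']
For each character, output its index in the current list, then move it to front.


MTF encoding:
'b': index 1 in ['a', 'b', 'e'] -> ['b', 'a', 'e']
'e': index 2 in ['b', 'a', 'e'] -> ['e', 'b', 'a']
'e': index 0 in ['e', 'b', 'a'] -> ['e', 'b', 'a']
'b': index 1 in ['e', 'b', 'a'] -> ['b', 'e', 'a']
'e': index 1 in ['b', 'e', 'a'] -> ['e', 'b', 'a']
'a': index 2 in ['e', 'b', 'a'] -> ['a', 'e', 'b']
'e': index 1 in ['a', 'e', 'b'] -> ['e', 'a', 'b']
'b': index 2 in ['e', 'a', 'b'] -> ['b', 'e', 'a']
'b': index 0 in ['b', 'e', 'a'] -> ['b', 'e', 'a']
'a': index 2 in ['b', 'e', 'a'] -> ['a', 'b', 'e']


Output: [1, 2, 0, 1, 1, 2, 1, 2, 0, 2]


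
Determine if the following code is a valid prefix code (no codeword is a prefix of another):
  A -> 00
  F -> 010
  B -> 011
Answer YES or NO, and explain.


Checking each pair (does one codeword prefix another?):
  A='00' vs F='010': no prefix
  A='00' vs B='011': no prefix
  F='010' vs A='00': no prefix
  F='010' vs B='011': no prefix
  B='011' vs A='00': no prefix
  B='011' vs F='010': no prefix
No violation found over all pairs.

YES -- this is a valid prefix code. No codeword is a prefix of any other codeword.


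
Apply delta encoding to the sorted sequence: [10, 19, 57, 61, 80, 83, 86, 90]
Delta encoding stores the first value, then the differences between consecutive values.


First value: 10
Deltas:
  19 - 10 = 9
  57 - 19 = 38
  61 - 57 = 4
  80 - 61 = 19
  83 - 80 = 3
  86 - 83 = 3
  90 - 86 = 4


Delta encoded: [10, 9, 38, 4, 19, 3, 3, 4]


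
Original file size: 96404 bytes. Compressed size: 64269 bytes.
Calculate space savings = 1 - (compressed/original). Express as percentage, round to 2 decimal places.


ratio = compressed/original = 64269/96404 = 0.666663
savings = 1 - ratio = 1 - 0.666663 = 0.333337
as a percentage: 0.333337 * 100 = 33.33%

Space savings = 1 - 64269/96404 = 33.33%


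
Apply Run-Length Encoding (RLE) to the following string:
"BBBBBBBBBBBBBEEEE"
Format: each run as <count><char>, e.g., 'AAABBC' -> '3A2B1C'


Scanning runs left to right:
  i=0: run of 'B' x 13 -> '13B'
  i=13: run of 'E' x 4 -> '4E'

RLE = 13B4E


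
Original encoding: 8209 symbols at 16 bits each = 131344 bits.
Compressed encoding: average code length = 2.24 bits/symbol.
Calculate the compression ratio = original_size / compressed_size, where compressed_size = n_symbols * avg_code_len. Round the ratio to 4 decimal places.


original_size = n_symbols * orig_bits = 8209 * 16 = 131344 bits
compressed_size = n_symbols * avg_code_len = 8209 * 2.24 = 18388.16 bits
ratio = original_size / compressed_size = 131344 / 18388.16 = 7.1429

Compression ratio = 7.1429


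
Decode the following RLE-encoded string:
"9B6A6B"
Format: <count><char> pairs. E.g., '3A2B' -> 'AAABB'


Expanding each <count><char> pair:
  9B -> 'BBBBBBBBB'
  6A -> 'AAAAAA'
  6B -> 'BBBBBB'

Decoded = BBBBBBBBBAAAAAABBBBBB


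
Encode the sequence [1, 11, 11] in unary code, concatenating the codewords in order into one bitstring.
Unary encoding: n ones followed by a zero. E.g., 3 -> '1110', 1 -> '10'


Encode each number as n ones followed by a terminating 0:
  1 -> 10 (2 bits)
  11 -> 111111111110 (12 bits)
  11 -> 111111111110 (12 bits)
Total length = 2 + 12 + 12 = 26 bits.

Unary([1, 11, 11]) = 10111111111110111111111110 (26 bits)


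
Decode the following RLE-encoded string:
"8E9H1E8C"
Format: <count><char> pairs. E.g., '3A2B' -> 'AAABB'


Expanding each <count><char> pair:
  8E -> 'EEEEEEEE'
  9H -> 'HHHHHHHHH'
  1E -> 'E'
  8C -> 'CCCCCCCC'

Decoded = EEEEEEEEHHHHHHHHHECCCCCCCC
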